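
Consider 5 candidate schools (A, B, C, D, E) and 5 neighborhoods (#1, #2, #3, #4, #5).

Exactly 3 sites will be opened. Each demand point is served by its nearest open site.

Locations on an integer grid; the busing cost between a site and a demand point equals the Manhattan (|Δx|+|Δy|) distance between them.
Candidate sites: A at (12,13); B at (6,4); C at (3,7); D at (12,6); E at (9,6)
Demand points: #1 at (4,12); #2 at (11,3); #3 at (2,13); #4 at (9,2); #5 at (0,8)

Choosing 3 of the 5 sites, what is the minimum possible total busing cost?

Open {C, D, E}.
  #1→C 6, #2→D 4, #3→C 7, #4→E 4, #5→C 4  ⇒ total 25.
Compare {A, C, E}: total 26.
Compare {B, C, D}: total 26.
No size-3 selection does better; minimum is 25.

25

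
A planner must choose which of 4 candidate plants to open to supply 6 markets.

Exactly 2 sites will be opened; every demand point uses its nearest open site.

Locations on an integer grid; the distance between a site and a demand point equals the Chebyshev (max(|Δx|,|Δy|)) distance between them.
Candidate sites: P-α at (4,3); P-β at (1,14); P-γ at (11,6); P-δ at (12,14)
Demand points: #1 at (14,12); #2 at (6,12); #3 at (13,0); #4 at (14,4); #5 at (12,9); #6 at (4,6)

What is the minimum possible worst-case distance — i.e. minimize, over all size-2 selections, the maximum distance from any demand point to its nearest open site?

6

Open {P-α, P-γ}.
  Farthest demand point is #1 at distance 6 (to P-γ); all others are ≤ 6.
With {P-β, P-γ} the worst case is 7.
With {P-γ, P-δ} the worst case is 7.
No size-2 selection achieves below 6.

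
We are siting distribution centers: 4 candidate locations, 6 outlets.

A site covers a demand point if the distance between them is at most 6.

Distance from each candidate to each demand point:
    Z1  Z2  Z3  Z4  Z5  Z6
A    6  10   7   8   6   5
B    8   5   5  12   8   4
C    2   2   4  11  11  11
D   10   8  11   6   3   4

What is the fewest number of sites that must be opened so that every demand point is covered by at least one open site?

2

Coverage sets (demand points within 6 of each site):
  A: {Z1, Z5, Z6}
  B: {Z2, Z3, Z6}
  C: {Z1, Z2, Z3}
  D: {Z4, Z5, Z6}
No single site covers all 6 demand points.
But {C, D} covers everything, so the minimum is 2.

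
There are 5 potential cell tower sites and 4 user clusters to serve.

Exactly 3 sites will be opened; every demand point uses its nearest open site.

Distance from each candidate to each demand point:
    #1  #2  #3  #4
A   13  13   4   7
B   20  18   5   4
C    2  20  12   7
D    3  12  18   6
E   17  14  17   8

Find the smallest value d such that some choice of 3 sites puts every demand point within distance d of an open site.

Open {A, B, D}.
  Farthest demand point is #2 at distance 12 (to D); all others are ≤ 12.
With {A, C, D} the worst case is 12.
With {A, D, E} the worst case is 12.
No size-3 selection achieves below 12.

12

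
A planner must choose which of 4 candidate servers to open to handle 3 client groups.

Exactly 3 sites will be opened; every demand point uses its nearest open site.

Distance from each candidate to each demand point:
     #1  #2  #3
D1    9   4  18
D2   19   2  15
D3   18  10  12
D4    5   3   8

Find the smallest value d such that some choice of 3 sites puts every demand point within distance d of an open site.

Open {D1, D2, D4}.
  Farthest demand point is #3 at distance 8 (to D4); all others are ≤ 8.
With {D1, D3, D4} the worst case is 8.
With {D2, D3, D4} the worst case is 8.
No size-3 selection achieves below 8.

8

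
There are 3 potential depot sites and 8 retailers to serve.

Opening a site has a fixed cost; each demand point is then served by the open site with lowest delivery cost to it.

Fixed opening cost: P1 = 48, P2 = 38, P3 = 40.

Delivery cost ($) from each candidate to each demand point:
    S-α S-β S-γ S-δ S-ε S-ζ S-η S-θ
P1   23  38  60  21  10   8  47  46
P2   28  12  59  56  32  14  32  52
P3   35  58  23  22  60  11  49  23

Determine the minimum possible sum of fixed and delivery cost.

261

Open {P2, P3}: assign each demand point to its cheapest open site.
  S-α→P2 28, S-β→P2 12, S-γ→P3 23, S-δ→P3 22, S-ε→P2 32, S-ζ→P3 11, S-η→P2 32, S-θ→P3 23
  delivery cost 183, fixed 78 → total 261.
Compare {P1, P2, P3}: delivery cost 152 + fixed 126 = 278.
Compare {P1, P3}: delivery cost 193 + fixed 88 = 281.
Compare {P1, P2}: delivery cost 211 + fixed 86 = 297.
All other subsets cost ≥ 278. Minimum total cost: 261.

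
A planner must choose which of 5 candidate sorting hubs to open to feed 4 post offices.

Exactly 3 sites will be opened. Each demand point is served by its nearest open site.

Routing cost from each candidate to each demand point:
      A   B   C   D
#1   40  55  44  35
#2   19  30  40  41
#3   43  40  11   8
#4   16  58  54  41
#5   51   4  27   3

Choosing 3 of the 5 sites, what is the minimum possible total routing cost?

34

Open {#3, #4, #5}.
  A→#4 16, B→#5 4, C→#3 11, D→#5 3  ⇒ total 34.
Compare {#2, #3, #5}: total 37.
Compare {#1, #4, #5}: total 50.
No size-3 selection does better; minimum is 34.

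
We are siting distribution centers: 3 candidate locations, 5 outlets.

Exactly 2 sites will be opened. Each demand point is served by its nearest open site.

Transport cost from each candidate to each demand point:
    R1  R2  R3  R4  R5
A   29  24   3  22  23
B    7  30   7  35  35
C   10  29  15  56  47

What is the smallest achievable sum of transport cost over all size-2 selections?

Open {A, B}.
  R1→B 7, R2→A 24, R3→A 3, R4→A 22, R5→A 23  ⇒ total 79.
Compare {A, C}: total 82.
Compare {B, C}: total 113.

79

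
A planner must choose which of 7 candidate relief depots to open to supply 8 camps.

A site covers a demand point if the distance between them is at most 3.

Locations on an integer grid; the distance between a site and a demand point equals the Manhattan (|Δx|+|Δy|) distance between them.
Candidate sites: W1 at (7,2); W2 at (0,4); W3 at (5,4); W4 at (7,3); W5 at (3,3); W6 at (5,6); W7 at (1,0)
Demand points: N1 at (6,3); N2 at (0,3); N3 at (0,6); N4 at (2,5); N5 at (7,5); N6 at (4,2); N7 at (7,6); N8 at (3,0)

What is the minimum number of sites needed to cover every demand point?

3

Coverage sets (demand points within 3 of each site):
  W1: {N1, N5, N6}
  W2: {N2, N3, N4}
  W3: {N1, N5, N6}
  W4: {N1, N5, N7}
  W5: {N1, N2, N4, N6, N8}
  W6: {N5, N7}
  W7: {N8}
No 2 sites suffice: every size-2 union leaves at least one demand point uncovered.
But {W2, W4, W5} covers everything, so the minimum is 3.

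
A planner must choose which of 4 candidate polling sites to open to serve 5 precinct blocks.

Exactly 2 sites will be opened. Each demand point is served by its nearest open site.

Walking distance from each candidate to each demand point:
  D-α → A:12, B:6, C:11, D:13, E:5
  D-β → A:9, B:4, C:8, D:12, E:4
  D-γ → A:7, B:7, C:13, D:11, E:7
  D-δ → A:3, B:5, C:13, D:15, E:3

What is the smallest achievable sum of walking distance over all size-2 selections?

Open {D-β, D-δ}.
  A→D-δ 3, B→D-β 4, C→D-β 8, D→D-β 12, E→D-δ 3  ⇒ total 30.
Compare {D-β, D-γ}: total 34.
Compare {D-α, D-δ}: total 35.
No size-2 selection does better; minimum is 30.

30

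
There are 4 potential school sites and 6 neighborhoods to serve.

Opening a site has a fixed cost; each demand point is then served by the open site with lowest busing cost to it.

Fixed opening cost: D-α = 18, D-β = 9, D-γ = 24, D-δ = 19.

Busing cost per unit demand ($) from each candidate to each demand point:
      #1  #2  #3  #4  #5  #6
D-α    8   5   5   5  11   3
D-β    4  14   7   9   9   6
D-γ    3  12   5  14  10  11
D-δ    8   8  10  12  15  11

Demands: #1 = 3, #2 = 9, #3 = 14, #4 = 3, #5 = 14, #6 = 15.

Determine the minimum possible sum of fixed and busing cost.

340

Open {D-α, D-β}: assign each demand point to its cheapest open site.
  #1→D-β 3×4=12, #2→D-α 9×5=45, #3→D-α 14×5=70, #4→D-α 3×5=15, #5→D-β 14×9=126, #6→D-α 15×3=45
  busing cost 313, fixed 27 → total 340.
Compare {D-α, D-β, D-δ}: busing cost 313 + fixed 46 = 359.
Compare {D-α, D-β, D-γ}: busing cost 310 + fixed 51 = 361.
Compare {D-α, D-γ}: busing cost 324 + fixed 42 = 366.
All other subsets cost ≥ 359. Minimum total cost: 340.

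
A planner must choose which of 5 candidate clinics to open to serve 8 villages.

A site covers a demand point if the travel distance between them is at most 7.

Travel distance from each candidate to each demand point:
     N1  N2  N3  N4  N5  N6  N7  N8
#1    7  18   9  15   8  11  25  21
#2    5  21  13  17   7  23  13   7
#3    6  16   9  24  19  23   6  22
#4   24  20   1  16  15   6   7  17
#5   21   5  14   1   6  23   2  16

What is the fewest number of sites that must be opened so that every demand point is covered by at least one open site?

Coverage sets (demand points within 7 of each site):
  #1: {N1}
  #2: {N1, N5, N8}
  #3: {N1, N7}
  #4: {N3, N6, N7}
  #5: {N2, N4, N5, N7}
No 2 sites suffice: every size-2 union leaves at least one demand point uncovered.
But {#2, #4, #5} covers everything, so the minimum is 3.

3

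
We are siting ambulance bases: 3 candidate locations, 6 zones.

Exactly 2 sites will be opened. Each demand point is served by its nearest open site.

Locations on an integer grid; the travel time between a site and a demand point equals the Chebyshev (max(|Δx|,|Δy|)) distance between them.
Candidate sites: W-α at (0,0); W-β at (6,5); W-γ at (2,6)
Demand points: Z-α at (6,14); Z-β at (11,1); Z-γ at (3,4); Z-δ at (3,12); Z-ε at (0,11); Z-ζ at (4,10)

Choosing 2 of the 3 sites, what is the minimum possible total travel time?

30

Open {W-β, W-γ}.
  Z-α→W-γ 8, Z-β→W-β 5, Z-γ→W-γ 2, Z-δ→W-γ 6, Z-ε→W-γ 5, Z-ζ→W-γ 4  ⇒ total 30.
Compare {W-α, W-γ}: total 34.
Compare {W-α, W-β}: total 35.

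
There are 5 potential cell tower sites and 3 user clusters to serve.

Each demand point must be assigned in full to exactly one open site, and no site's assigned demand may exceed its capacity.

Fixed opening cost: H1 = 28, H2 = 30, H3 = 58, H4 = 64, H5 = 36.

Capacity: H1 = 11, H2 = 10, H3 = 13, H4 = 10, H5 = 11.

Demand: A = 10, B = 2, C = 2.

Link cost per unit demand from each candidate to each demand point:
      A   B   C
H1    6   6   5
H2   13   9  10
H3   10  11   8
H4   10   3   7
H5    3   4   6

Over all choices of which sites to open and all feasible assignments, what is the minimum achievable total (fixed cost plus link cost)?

Open {H1, H5}; cheapest assignment that respects the capacities:
  H1 (cap 11, load 4): B, C — cost 2×6 + 2×5 = 22
  H5 (cap 11, load 10): A — cost 10×3 = 30
  Shipping 52, fixed 64 → total 116.
  Any other capacity-feasible assignment to {H1, H5} ships for at least 52.
Compare {H2, H5}: its best feasible assignment gives total 134.
Compare {H1, H2, H5}: its best feasible assignment gives total 146.
Every other set of open sites that can feasibly serve all demand totals ≥ 134 even under its best assignment. Minimum: 116.

116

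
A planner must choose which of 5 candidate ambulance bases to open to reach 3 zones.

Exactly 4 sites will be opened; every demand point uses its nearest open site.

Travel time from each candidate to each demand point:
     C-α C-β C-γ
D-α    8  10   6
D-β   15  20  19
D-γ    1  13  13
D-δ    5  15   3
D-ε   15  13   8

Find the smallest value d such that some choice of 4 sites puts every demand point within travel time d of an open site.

10

Open {D-α, D-β, D-γ, D-δ}.
  Farthest demand point is C-β at travel time 10 (to D-α); all others are ≤ 10.
With {D-α, D-β, D-γ, D-ε} the worst case is 10.
With {D-α, D-β, D-δ, D-ε} the worst case is 10.
No size-4 selection achieves below 10.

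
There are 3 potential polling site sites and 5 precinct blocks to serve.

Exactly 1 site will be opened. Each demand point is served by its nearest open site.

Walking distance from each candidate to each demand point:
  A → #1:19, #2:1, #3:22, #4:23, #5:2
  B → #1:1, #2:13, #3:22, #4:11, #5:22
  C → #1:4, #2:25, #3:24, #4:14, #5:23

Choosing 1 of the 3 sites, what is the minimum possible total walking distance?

67

Open {A}.
  #1→A 19, #2→A 1, #3→A 22, #4→A 23, #5→A 2  ⇒ total 67.
Compare {B}: total 69.
Compare {C}: total 90.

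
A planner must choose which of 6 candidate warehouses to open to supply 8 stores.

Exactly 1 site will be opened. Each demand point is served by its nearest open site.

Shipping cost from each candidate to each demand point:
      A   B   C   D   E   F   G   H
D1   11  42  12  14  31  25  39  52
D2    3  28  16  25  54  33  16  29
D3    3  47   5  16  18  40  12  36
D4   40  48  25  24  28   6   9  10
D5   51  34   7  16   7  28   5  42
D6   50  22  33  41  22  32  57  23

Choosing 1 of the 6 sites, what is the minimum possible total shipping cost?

177

Open {D3}.
  A→D3 3, B→D3 47, C→D3 5, D→D3 16, E→D3 18, F→D3 40, G→D3 12, H→D3 36  ⇒ total 177.
Compare {D4}: total 190.
Compare {D5}: total 190.
No size-1 selection does better; minimum is 177.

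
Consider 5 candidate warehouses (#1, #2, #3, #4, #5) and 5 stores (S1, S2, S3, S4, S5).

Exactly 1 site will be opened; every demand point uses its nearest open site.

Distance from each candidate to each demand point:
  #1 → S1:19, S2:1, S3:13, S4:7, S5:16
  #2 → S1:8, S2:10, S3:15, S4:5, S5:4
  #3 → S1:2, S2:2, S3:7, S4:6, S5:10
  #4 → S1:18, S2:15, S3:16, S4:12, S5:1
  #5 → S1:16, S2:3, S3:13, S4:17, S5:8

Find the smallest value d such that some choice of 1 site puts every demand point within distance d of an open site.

10

Open {#3}.
  Farthest demand point is S5 at distance 10 (to #3); all others are ≤ 10.
With {#2} the worst case is 15.
With {#5} the worst case is 17.
No size-1 selection achieves below 10.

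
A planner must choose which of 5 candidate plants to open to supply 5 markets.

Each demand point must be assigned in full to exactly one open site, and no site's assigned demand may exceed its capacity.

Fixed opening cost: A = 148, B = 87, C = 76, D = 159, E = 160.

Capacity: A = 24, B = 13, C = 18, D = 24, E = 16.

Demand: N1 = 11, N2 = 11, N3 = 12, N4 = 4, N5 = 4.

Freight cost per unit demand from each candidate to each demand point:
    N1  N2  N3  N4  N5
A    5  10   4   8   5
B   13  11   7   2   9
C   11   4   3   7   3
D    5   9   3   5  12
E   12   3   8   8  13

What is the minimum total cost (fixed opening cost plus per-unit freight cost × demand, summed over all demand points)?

477

Open {B, C, D}; cheapest assignment that respects the capacities:
  B (cap 13, load 4): N4 — cost 4×2 = 8
  C (cap 18, load 15): N2, N5 — cost 11×4 + 4×3 = 56
  D (cap 24, load 23): N1, N3 — cost 11×5 + 12×3 = 91
  Shipping 155, fixed 322 → total 477.
  Any other capacity-feasible assignment to {B, C, D} ships for at least 155.
Compare {A, B, C}: its best feasible assignment gives total 478.
Compare {A, D}: its best feasible assignment gives total 549.
Every other set of open sites that can feasibly serve all demand totals ≥ 478 even under its best assignment. Minimum: 477.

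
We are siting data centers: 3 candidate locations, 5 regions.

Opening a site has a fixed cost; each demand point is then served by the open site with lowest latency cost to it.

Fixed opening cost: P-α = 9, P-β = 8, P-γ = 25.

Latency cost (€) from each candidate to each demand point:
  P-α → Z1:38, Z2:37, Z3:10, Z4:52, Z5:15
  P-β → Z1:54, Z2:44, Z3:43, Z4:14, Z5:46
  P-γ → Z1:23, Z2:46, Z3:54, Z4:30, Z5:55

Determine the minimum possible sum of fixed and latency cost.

131

Open {P-α, P-β}: assign each demand point to its cheapest open site.
  Z1→P-α 38, Z2→P-α 37, Z3→P-α 10, Z4→P-β 14, Z5→P-α 15
  latency cost 114, fixed 17 → total 131.
Compare {P-α, P-β, P-γ}: latency cost 99 + fixed 42 = 141.
Compare {P-α, P-γ}: latency cost 115 + fixed 34 = 149.
Compare {P-α}: latency cost 152 + fixed 9 = 161.
All other subsets cost ≥ 141. Minimum total cost: 131.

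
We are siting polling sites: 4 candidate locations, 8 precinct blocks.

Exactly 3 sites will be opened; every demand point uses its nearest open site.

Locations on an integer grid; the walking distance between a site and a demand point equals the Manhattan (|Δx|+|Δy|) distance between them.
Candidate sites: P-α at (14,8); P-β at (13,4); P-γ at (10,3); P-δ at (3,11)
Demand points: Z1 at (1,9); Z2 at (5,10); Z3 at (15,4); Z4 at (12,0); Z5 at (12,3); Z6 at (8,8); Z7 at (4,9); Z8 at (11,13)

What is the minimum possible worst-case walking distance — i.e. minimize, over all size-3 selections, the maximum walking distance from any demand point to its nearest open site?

8

Open {P-α, P-β, P-δ}.
  Farthest demand point is Z8 at walking distance 8 (to P-α); all others are ≤ 8.
With {P-α, P-γ, P-δ} the worst case is 8.
With {P-β, P-γ, P-δ} the worst case is 10.
No size-3 selection achieves below 8.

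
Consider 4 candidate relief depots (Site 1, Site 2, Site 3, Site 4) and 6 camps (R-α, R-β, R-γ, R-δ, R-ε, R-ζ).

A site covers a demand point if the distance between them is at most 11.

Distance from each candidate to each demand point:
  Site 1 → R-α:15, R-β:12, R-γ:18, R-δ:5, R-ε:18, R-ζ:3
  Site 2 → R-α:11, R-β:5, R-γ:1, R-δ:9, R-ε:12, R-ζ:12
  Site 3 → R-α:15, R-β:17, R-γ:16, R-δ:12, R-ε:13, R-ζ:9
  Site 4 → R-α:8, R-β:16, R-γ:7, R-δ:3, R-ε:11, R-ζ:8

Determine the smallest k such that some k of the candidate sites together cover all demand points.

2

Coverage sets (demand points within 11 of each site):
  Site 1: {R-δ, R-ζ}
  Site 2: {R-α, R-β, R-γ, R-δ}
  Site 3: {R-ζ}
  Site 4: {R-α, R-γ, R-δ, R-ε, R-ζ}
No single site covers all 6 demand points.
But {Site 2, Site 4} covers everything, so the minimum is 2.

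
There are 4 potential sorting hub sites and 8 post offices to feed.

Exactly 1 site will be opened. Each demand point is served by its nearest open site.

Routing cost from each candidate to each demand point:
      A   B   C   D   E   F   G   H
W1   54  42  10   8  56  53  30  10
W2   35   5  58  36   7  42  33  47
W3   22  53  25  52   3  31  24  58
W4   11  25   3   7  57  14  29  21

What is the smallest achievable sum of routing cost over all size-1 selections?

167

Open {W4}.
  A→W4 11, B→W4 25, C→W4 3, D→W4 7, E→W4 57, F→W4 14, G→W4 29, H→W4 21  ⇒ total 167.
Compare {W1}: total 263.
Compare {W2}: total 263.
No size-1 selection does better; minimum is 167.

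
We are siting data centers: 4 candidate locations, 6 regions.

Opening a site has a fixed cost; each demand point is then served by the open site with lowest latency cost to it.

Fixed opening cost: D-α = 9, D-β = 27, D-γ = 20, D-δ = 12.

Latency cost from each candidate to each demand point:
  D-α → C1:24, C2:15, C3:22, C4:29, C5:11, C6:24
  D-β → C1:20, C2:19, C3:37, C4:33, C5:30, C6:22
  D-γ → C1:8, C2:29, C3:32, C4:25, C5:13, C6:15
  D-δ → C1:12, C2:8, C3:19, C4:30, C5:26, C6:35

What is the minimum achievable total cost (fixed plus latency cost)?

Open {D-γ, D-δ}: assign each demand point to its cheapest open site.
  C1→D-γ 8, C2→D-δ 8, C3→D-δ 19, C4→D-γ 25, C5→D-γ 13, C6→D-γ 15
  latency cost 88, fixed 32 → total 120.
Compare {D-α, D-δ}: latency cost 103 + fixed 21 = 124.
Compare {D-α, D-γ}: latency cost 96 + fixed 29 = 125.
Compare {D-α, D-γ, D-δ}: latency cost 86 + fixed 41 = 127.
All other subsets cost ≥ 124. Minimum total cost: 120.

120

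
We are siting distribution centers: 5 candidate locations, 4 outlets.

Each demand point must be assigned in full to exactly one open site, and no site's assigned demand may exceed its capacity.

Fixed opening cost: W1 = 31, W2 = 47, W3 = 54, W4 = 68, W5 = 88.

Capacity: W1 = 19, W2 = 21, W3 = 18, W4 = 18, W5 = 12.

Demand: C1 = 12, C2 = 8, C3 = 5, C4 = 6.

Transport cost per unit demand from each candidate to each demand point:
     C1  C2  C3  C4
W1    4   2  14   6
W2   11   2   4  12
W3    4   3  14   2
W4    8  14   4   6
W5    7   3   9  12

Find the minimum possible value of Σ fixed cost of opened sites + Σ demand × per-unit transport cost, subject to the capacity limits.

Open {W2, W3}; cheapest assignment that respects the capacities:
  W2 (cap 21, load 13): C2, C3 — cost 8×2 + 5×4 = 36
  W3 (cap 18, load 18): C1, C4 — cost 12×4 + 6×2 = 60
  Shipping 96, fixed 101 → total 197.
  Any other capacity-feasible assignment to {W2, W3} ships for at least 96.
Compare {W1, W2}: its best feasible assignment gives total 198.
Compare {W1, W2, W3}: its best feasible assignment gives total 228.
Every other set of open sites that can feasibly serve all demand totals ≥ 198 even under its best assignment. Minimum: 197.

197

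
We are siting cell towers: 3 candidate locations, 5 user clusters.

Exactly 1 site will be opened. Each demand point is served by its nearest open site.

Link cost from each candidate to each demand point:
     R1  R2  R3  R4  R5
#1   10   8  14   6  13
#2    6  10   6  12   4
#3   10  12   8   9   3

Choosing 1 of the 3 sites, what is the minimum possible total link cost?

38

Open {#2}.
  R1→#2 6, R2→#2 10, R3→#2 6, R4→#2 12, R5→#2 4  ⇒ total 38.
Compare {#3}: total 42.
Compare {#1}: total 51.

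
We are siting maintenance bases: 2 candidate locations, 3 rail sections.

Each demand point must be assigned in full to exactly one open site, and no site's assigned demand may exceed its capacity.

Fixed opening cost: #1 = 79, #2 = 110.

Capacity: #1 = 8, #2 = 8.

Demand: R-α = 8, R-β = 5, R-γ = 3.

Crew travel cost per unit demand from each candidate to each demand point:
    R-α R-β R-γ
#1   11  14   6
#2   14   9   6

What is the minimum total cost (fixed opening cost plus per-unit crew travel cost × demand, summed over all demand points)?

Open {#1, #2}; cheapest assignment that respects the capacities:
  #1 (cap 8, load 8): R-α — cost 8×11 = 88
  #2 (cap 8, load 8): R-β, R-γ — cost 5×9 + 3×6 = 63
  Shipping 151, fixed 189 → total 340.
  Any other capacity-feasible assignment to {#1, #2} ships for at least 151.
Total demand is 16 and no other set of sites has combined capacity ≥ 16, so {#1, #2} is the only feasible choice of open sites. Minimum: 340.

340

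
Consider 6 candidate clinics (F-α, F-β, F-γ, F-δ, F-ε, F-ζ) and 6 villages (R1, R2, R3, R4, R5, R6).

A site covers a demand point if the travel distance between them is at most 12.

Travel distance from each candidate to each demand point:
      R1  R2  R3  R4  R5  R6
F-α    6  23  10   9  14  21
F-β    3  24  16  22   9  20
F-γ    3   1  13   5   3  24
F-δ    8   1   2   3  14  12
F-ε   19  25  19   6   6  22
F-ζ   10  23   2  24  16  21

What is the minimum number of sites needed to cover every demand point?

2

Coverage sets (demand points within 12 of each site):
  F-α: {R1, R3, R4}
  F-β: {R1, R5}
  F-γ: {R1, R2, R4, R5}
  F-δ: {R1, R2, R3, R4, R6}
  F-ε: {R4, R5}
  F-ζ: {R1, R3}
No single site covers all 6 demand points.
But {F-β, F-δ} covers everything, so the minimum is 2.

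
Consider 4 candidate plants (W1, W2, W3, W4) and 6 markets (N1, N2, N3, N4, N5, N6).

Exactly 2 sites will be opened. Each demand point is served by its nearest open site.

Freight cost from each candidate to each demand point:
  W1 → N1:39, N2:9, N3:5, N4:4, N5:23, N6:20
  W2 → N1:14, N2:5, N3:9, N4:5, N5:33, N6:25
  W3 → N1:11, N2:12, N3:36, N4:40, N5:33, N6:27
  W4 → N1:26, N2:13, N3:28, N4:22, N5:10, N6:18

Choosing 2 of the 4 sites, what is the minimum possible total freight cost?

61

Open {W2, W4}.
  N1→W2 14, N2→W2 5, N3→W2 9, N4→W2 5, N5→W4 10, N6→W4 18  ⇒ total 61.
Compare {W1, W2}: total 71.
Compare {W1, W3}: total 72.
No size-2 selection does better; minimum is 61.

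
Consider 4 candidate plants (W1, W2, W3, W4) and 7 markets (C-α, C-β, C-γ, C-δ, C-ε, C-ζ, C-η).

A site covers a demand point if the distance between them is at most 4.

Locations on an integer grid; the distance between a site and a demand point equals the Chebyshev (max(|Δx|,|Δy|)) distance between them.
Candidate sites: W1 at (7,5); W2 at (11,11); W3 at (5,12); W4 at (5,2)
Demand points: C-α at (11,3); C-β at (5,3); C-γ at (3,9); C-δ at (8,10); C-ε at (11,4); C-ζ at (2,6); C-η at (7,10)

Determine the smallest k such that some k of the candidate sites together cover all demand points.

3

Coverage sets (demand points within 4 of each site):
  W1: {C-α, C-β, C-γ, C-ε}
  W2: {C-δ, C-η}
  W3: {C-γ, C-δ, C-η}
  W4: {C-β, C-ζ}
No 2 sites suffice: every size-2 union leaves at least one demand point uncovered.
But {W1, W2, W4} covers everything, so the minimum is 3.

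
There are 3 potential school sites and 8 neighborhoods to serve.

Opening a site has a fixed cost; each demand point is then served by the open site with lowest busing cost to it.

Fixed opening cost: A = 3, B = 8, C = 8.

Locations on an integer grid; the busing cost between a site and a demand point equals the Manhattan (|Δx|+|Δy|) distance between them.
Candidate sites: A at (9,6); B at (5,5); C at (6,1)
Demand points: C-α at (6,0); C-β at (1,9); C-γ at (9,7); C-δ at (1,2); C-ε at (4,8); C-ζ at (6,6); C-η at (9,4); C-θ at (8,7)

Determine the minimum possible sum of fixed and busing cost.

43

Open {A, B}: assign each demand point to its cheapest open site.
  C-α→B 6, C-β→B 8, C-γ→A 1, C-δ→B 7, C-ε→B 4, C-ζ→B 2, C-η→A 2, C-θ→A 2
  busing cost 32, fixed 11 → total 43.
Compare {A, C}: busing cost 33 + fixed 11 = 44.
Compare {A, B, C}: busing cost 26 + fixed 19 = 45.
Compare {A}: busing cost 47 + fixed 3 = 50.
All other subsets cost ≥ 44. Minimum total cost: 43.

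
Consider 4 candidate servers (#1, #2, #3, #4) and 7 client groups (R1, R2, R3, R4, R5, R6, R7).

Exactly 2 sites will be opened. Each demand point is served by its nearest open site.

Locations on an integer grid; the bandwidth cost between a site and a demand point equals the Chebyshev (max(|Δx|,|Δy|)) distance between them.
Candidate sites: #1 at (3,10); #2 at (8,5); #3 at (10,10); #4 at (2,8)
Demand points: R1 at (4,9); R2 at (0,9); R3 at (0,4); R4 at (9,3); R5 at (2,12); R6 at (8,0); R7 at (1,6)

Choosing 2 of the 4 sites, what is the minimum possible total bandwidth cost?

21

Open {#2, #4}.
  R1→#4 2, R2→#4 2, R3→#4 4, R4→#2 2, R5→#4 4, R6→#2 5, R7→#4 2  ⇒ total 21.
Compare {#1, #2}: total 23.
Compare {#1, #4}: total 26.
No size-2 selection does better; minimum is 21.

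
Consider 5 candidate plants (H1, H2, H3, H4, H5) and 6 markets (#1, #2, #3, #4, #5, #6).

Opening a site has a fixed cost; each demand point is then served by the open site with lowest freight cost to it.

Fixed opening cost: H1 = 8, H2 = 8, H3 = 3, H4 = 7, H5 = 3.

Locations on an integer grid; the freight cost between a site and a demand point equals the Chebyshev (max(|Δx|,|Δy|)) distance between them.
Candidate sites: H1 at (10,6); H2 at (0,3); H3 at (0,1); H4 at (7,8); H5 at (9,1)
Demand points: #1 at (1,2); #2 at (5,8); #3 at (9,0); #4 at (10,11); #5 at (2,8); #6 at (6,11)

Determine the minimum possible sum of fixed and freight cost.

28

Open {H3, H4, H5}: assign each demand point to its cheapest open site.
  #1→H3 1, #2→H4 2, #3→H5 1, #4→H4 3, #5→H4 5, #6→H4 3
  freight cost 15, fixed 13 → total 28.
Compare {H4, H5}: freight cost 20 + fixed 10 = 30.
Compare {H3, H4}: freight cost 22 + fixed 10 = 32.
Compare {H2, H4, H5}: freight cost 15 + fixed 18 = 33.
All other subsets cost ≥ 30. Minimum total cost: 28.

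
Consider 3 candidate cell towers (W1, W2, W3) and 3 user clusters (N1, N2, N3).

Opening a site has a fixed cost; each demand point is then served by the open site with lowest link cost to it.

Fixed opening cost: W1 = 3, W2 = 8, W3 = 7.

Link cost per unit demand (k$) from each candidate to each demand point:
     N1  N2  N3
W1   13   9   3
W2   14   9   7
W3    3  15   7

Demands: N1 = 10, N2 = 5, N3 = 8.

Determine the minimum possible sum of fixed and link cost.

109

Open {W1, W3}: assign each demand point to its cheapest open site.
  N1→W3 10×3=30, N2→W1 5×9=45, N3→W1 8×3=24
  link cost 99, fixed 10 → total 109.
Compare {W1, W2, W3}: link cost 99 + fixed 18 = 117.
Compare {W2, W3}: link cost 131 + fixed 15 = 146.
Compare {W3}: link cost 161 + fixed 7 = 168.
All other subsets cost ≥ 117. Minimum total cost: 109.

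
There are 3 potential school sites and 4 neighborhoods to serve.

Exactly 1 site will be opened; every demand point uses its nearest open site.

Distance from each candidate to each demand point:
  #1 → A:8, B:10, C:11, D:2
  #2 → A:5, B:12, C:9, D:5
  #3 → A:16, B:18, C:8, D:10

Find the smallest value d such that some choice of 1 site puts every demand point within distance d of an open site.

Open {#1}.
  Farthest demand point is C at distance 11 (to #1); all others are ≤ 11.
With {#2} the worst case is 12.
With {#3} the worst case is 18.
No size-1 selection achieves below 11.

11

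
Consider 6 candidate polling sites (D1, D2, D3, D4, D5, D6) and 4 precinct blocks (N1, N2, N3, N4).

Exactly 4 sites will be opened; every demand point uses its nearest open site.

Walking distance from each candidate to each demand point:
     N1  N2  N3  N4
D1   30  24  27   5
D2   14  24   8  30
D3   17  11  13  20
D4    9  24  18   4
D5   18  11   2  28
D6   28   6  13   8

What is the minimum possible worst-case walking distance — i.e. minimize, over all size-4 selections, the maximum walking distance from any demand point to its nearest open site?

9

Open {D1, D2, D4, D6}.
  Farthest demand point is N1 at walking distance 9 (to D4); all others are ≤ 9.
With {D1, D4, D5, D6} the worst case is 9.
With {D2, D3, D4, D6} the worst case is 9.
No size-4 selection achieves below 9.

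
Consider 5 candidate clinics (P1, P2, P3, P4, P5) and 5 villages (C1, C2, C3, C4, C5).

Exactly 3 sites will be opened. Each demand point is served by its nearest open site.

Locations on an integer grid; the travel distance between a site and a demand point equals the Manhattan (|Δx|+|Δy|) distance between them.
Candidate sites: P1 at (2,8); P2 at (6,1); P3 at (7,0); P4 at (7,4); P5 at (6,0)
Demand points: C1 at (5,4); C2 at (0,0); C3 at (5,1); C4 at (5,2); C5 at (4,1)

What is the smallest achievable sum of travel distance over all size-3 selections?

Open {P2, P4, P5}.
  C1→P4 2, C2→P5 6, C3→P2 1, C4→P2 2, C5→P2 2  ⇒ total 13.
Compare {P1, P2, P4}: total 14.
Compare {P2, P3, P4}: total 14.
No size-3 selection does better; minimum is 13.

13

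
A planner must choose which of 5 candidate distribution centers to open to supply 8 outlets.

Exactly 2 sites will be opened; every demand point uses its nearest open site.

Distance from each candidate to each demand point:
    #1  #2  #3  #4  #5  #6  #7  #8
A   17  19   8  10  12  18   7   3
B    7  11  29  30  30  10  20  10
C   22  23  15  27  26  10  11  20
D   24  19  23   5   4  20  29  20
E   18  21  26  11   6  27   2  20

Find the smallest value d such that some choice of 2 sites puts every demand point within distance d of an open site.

12

Open {A, B}.
  Farthest demand point is #5 at distance 12 (to A); all others are ≤ 12.
With {A, C} the worst case is 19.
With {A, D} the worst case is 19.
No size-2 selection achieves below 12.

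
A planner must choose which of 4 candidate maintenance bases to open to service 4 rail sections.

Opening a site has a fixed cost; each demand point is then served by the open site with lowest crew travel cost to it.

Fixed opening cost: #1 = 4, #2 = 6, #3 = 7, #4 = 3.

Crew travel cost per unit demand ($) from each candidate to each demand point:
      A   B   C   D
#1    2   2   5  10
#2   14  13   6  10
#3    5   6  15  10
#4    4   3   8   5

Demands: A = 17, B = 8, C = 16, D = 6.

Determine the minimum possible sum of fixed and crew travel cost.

167

Open {#1, #4}: assign each demand point to its cheapest open site.
  A→#1 17×2=34, B→#1 8×2=16, C→#1 16×5=80, D→#4 6×5=30
  crew travel cost 160, fixed 7 → total 167.
Compare {#1, #2, #4}: crew travel cost 160 + fixed 13 = 173.
Compare {#1, #3, #4}: crew travel cost 160 + fixed 14 = 174.
Compare {#1, #2, #3, #4}: crew travel cost 160 + fixed 20 = 180.
All other subsets cost ≥ 173. Minimum total cost: 167.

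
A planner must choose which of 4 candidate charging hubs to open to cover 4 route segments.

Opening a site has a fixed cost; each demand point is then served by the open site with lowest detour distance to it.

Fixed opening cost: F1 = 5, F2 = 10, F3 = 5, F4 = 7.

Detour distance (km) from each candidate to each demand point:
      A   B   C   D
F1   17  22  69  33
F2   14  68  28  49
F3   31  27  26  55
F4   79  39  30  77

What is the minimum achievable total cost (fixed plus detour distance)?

108

Open {F1, F3}: assign each demand point to its cheapest open site.
  A→F1 17, B→F1 22, C→F3 26, D→F1 33
  detour distance 98, fixed 10 → total 108.
Compare {F1, F2}: detour distance 97 + fixed 15 = 112.
Compare {F1, F4}: detour distance 102 + fixed 12 = 114.
Compare {F1, F2, F3}: detour distance 95 + fixed 20 = 115.
All other subsets cost ≥ 112. Minimum total cost: 108.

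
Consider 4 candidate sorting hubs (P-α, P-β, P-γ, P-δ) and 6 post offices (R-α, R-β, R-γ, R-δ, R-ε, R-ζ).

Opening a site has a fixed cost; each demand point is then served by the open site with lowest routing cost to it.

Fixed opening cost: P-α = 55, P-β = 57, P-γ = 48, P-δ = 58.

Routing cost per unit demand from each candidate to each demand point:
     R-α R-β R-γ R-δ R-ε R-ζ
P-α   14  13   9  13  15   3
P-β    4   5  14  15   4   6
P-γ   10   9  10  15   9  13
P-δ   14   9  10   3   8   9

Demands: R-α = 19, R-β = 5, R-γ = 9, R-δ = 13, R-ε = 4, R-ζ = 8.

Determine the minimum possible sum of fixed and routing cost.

Open {P-β, P-δ}: assign each demand point to its cheapest open site.
  R-α→P-β 19×4=76, R-β→P-β 5×5=25, R-γ→P-δ 9×10=90, R-δ→P-δ 13×3=39, R-ε→P-β 4×4=16, R-ζ→P-β 8×6=48
  routing cost 294, fixed 115 → total 409.
Compare {P-α, P-β, P-δ}: routing cost 261 + fixed 170 = 431.
Compare {P-β, P-γ, P-δ}: routing cost 294 + fixed 163 = 457.
Compare {P-α, P-β, P-γ, P-δ}: routing cost 261 + fixed 218 = 479.
All other subsets cost ≥ 431. Minimum total cost: 409.

409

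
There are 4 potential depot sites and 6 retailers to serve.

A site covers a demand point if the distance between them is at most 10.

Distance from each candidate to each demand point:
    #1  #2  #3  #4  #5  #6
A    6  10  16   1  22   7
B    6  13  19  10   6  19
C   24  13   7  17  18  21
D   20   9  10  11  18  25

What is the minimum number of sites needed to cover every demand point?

3

Coverage sets (demand points within 10 of each site):
  A: {#1, #2, #4, #6}
  B: {#1, #4, #5}
  C: {#3}
  D: {#2, #3}
No 2 sites suffice: every size-2 union leaves at least one demand point uncovered.
But {A, B, C} covers everything, so the minimum is 3.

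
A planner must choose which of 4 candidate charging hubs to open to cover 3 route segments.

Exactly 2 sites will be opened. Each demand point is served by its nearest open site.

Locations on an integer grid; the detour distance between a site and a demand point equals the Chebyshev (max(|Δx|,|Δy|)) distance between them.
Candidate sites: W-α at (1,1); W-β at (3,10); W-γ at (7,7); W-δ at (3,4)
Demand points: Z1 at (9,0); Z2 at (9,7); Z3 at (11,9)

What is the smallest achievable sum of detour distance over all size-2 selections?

12

Open {W-γ, W-δ}.
  Z1→W-δ 6, Z2→W-γ 2, Z3→W-γ 4  ⇒ total 12.
Compare {W-α, W-γ}: total 13.
Compare {W-β, W-γ}: total 13.
No size-2 selection does better; minimum is 12.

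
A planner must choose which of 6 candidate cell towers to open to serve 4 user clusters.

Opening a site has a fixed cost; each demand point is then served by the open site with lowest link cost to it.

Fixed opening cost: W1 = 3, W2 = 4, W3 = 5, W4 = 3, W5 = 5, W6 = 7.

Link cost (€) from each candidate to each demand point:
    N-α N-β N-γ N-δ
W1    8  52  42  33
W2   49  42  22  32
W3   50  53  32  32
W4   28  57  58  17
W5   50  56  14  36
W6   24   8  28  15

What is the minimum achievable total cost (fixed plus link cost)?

60

Open {W1, W5, W6}: assign each demand point to its cheapest open site.
  N-α→W1 8, N-β→W6 8, N-γ→W5 14, N-δ→W6 15
  link cost 45, fixed 15 → total 60.
Compare {W1, W4, W5, W6}: link cost 45 + fixed 18 = 63.
Compare {W1, W2, W5, W6}: link cost 45 + fixed 19 = 64.
Compare {W1, W3, W5, W6}: link cost 45 + fixed 20 = 65.
All other subsets cost ≥ 63. Minimum total cost: 60.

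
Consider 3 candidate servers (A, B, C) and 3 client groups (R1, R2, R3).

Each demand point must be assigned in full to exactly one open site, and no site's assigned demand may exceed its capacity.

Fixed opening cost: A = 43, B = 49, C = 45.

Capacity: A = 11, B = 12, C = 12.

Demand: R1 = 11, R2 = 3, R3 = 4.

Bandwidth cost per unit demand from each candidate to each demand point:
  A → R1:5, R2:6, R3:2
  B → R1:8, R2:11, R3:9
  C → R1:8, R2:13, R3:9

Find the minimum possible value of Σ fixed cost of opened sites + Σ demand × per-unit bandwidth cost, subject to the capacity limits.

202

Open {A, C}; cheapest assignment that respects the capacities:
  A (cap 11, load 7): R2, R3 — cost 3×6 + 4×2 = 26
  C (cap 12, load 11): R1 — cost 11×8 = 88
  Shipping 114, fixed 88 → total 202.
  Any other capacity-feasible assignment to {A, C} ships for at least 114.
Compare {A, B}: its best feasible assignment gives total 206.
Compare {B, C}: its best feasible assignment gives total 251.
Every other set of open sites that can feasibly serve all demand totals ≥ 206 even under its best assignment. Minimum: 202.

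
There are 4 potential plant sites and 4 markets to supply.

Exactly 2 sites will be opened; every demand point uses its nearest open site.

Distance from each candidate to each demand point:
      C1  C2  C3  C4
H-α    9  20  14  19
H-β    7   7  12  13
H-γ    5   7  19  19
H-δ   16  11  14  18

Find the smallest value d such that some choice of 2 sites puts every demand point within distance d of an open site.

13

Open {H-α, H-β}.
  Farthest demand point is C4 at distance 13 (to H-β); all others are ≤ 13.
With {H-β, H-γ} the worst case is 13.
With {H-β, H-δ} the worst case is 13.
No size-2 selection achieves below 13.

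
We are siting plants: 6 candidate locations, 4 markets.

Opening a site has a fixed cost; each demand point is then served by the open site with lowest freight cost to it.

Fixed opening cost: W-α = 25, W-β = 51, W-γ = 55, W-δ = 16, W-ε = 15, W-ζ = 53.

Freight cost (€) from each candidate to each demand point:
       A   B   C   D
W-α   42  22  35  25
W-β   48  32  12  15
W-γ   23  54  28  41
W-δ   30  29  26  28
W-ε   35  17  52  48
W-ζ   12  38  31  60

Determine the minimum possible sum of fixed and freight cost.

129

Open {W-δ}: assign each demand point to its cheapest open site.
  A→W-δ 30, B→W-δ 29, C→W-δ 26, D→W-δ 28
  freight cost 113, fixed 16 → total 129.
Compare {W-δ, W-ε}: freight cost 101 + fixed 31 = 132.
Compare {W-α, W-δ}: freight cost 103 + fixed 41 = 144.
Compare {W-β, W-ε}: freight cost 79 + fixed 66 = 145.
All other subsets cost ≥ 132. Minimum total cost: 129.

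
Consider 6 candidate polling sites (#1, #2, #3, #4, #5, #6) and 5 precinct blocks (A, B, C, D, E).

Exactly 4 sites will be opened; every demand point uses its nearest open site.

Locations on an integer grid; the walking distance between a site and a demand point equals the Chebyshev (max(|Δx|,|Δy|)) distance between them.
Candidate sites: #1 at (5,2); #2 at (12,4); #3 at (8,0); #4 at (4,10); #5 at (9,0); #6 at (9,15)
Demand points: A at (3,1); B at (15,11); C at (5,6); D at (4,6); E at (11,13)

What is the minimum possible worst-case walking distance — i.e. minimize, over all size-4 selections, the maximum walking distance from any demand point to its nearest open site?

6

Open {#1, #2, #3, #6}.
  Farthest demand point is B at walking distance 6 (to #6); all others are ≤ 6.
With {#1, #2, #4, #6} the worst case is 6.
With {#1, #2, #5, #6} the worst case is 6.
No size-4 selection achieves below 6.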